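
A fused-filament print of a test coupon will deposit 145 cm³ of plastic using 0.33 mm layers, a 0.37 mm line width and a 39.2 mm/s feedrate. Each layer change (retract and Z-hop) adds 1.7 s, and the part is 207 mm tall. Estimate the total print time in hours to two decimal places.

Line area: 0.33 × 0.37 → 0.1221 mm².
Total extruded path = 145000/0.1221 = 1187551.2 mm.
Print-move time: 1187551.2 / 39.2 → 30294.7 s.
Number of layers: 207 / 0.33 → 628 (rounded up).
Non-print overhead = 628 × 1.7 = 1067.6 s.
Altogether 30294.7 + 1067.6 = 31362.3 s, i.e. 8.71 hours.

8.71 hours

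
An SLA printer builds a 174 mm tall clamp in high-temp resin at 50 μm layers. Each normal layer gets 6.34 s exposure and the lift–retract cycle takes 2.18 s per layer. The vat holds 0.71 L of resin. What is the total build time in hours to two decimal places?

Number of layers: 174 / 0.05 → 3480 (rounded up).
Cycle time = 6.34 + 2.18, so 8.52 s.
Build time: 3480 × 8.52 s = 29649.6 s, i.e. 8.24 hours.

8.24 hours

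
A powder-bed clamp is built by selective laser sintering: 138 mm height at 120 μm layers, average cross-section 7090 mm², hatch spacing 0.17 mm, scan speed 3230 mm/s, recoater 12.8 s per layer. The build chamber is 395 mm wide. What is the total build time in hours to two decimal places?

8.21 hours

Layer count = ceil(138 / 0.12) = 1150.
Scan path per layer: 7090 / 0.17 → 41705.9 mm.
Scan time per layer = 41705.9 / 3230 = 12.912 s.
Time per layer = 12.912 + 12.8, so 25.712 s.
Total: 1150 × 25.712 s = 29568.8 s → 8.21 hours.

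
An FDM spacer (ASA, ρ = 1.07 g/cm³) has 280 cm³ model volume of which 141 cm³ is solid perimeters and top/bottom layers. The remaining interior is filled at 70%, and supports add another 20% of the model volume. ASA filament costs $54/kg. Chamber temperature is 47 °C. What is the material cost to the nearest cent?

Infill region = 280 − 141 = 139 cm³.
Infill volume: 0.70 × 139 → 97.3 cm³.
Support = 0.20 × 280 = 56 cm³.
Deposited volume = 141 + 97.3 + 56 = 294.3 cm³.
Mass = 294.3 × 1.07, so 314.901 g.
Cost = 314.901 g / 1000 × $54/kg = $17.00.

$17.00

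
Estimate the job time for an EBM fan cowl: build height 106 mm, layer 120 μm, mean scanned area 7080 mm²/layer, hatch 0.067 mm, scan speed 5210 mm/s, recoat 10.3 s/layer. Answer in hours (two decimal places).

Layers = ⌈106/0.12⌉ = 884.
Hatch length per layer = 7080 / 0.067, so 105671.6 mm.
Per-layer scan time: 105671.6 / 5210 → 20.2825 s.
Layer cycle = 20.2825 + 10.3 = 30.5825 s.
884 layers × 30.5825 s/layer = 27034.93 s, i.e. 7.51 hours.

7.51 hours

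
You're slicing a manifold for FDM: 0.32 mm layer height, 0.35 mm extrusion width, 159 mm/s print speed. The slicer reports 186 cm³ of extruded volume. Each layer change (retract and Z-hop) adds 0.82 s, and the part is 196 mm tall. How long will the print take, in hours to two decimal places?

3.04 hours

Line area: 0.32 × 0.35 → 0.112 mm².
Toolpath length = 186 cm³ / 0.112 mm² = 186000 / 0.112 = 1660714.3 mm.
Print-move time = 1660714.3 / 159 = 10444.7 s.
Number of layers: 196 / 0.32 → 613 (rounded up).
Layer-change overhead: 613 × 0.82 → 502.66 s.
Total = 10444.7 + 502.66 = 10947.36 s = 3.04 hours.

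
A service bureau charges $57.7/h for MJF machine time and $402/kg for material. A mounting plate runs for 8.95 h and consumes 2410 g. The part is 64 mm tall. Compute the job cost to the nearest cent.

Time charge: 57.7 × 8.95 → $516.415.
Feedstock cost: 402 × 2410/1000 → $968.82.
Job cost: 516.415 + 968.82 = 1485.235 ≈ $1485.24.

$1485.24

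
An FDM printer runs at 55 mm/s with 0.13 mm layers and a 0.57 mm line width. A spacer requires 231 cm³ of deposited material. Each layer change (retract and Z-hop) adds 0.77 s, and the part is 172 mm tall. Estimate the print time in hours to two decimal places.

Bead cross-section = 0.13 × 0.57 = 0.0741 mm².
Path length: 231000 mm³ / 0.0741 mm² → 3117408.9 mm.
Time extruding = 3117408.9 / 55, so 56680.2 s.
Layers = ⌈172/0.13⌉ = 1324.
Z-hop total: 1324 × 0.77 → 1019.48 s.
Altogether 56680.2 + 1019.48 = 57699.68 s, i.e. 16.03 hours.

16.03 hours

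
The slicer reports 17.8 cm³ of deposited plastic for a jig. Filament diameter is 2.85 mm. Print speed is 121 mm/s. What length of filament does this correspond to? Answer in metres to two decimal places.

2.79 m

Cross-section of 2.85 mm filament: π·(2.85/2)² = 6.3794 mm².
L = 17800 mm³ / 6.3794 mm² = 2790.23 mm, i.e. 2.79 m.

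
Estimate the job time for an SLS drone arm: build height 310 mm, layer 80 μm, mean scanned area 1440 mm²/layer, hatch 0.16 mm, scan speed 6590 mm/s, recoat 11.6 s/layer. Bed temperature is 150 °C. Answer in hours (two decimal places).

Number of layers: 310 / 0.08 → 3875 (rounded up).
Hatch length per layer = 1440 / 0.16, so 9000 mm.
Laser time per layer = 9000 / 6590, so 1.3657 s.
Time per layer: 1.3657 + 11.6 → 12.9657 s.
3875 layers × 12.9657 s/layer = 50242.0875 s, i.e. 13.96 hours.

13.96 hours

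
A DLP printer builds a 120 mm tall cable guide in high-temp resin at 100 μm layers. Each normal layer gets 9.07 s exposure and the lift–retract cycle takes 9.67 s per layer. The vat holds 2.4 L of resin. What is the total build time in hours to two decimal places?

Number of layers: 120 / 0.1 → 1200 (rounded up).
Cycle time: 9.07 + 9.67 → 18.74 s.
Total = 1200 × 18.74 = 22488 s = 6.25 hours.

6.25 hours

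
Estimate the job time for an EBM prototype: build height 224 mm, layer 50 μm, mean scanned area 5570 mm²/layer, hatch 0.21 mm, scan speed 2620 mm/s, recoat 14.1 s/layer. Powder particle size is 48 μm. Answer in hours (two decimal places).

30.14 hours

Layer count = ceil(224 / 0.05) = 4480.
Hatch length per layer = 5570 / 0.21 = 26523.8 mm.
Scan time per layer: 26523.8 / 2620 → 10.1236 s.
Layer cycle = 10.1236 + 14.1, so 24.2236 s.
Build time = 4480 × 24.2236 = 108521.728 s = 30.14 hours.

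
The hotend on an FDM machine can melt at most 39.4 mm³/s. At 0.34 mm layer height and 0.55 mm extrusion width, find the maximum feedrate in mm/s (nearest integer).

211 mm/s

Extrusion cross-section: 0.34 × 0.55 → 0.187 mm².
Max speed = 39.4 / 0.187 = 210.70 ≈ 211 mm/s.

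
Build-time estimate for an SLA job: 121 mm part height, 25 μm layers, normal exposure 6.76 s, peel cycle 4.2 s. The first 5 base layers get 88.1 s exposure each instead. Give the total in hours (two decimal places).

14.85 hours

Number of layers: 121 / 0.025 → 4840 (rounded up).
Bottom layers: 5 × (88.1 + 4.2) → 461.5 s.
Remaining layers = 4835 × (6.76 + 4.2), so 52991.6 s.
Sum: 461.5 + 52991.6 = 53453.1 s → 14.85 hours.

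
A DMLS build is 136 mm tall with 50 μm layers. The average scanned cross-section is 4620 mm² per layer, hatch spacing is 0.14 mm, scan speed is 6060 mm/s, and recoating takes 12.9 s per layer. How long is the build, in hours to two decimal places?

Number of layers: 136 / 0.05 → 2720 (rounded up).
Scan path per layer = 4620 / 0.14 = 33000 mm.
Laser time per layer = 33000 / 6060, so 5.4455 s.
Time per layer: 5.4455 + 12.9 → 18.3455 s.
2720 layers × 18.3455 s/layer = 49899.76 s, i.e. 13.86 hours.

13.86 hours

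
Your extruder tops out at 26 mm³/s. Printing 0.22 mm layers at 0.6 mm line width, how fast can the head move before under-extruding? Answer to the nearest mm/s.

197 mm/s

Bead cross-section = 0.22 × 0.6 = 0.132 mm².
Max speed = 26 / 0.132 = 196.97 ≈ 197 mm/s.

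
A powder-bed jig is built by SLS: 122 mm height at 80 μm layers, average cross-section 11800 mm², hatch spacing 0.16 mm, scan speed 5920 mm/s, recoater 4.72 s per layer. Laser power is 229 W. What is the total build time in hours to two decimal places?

Layer count = ceil(122 / 0.08) = 1525.
Hatch length per layer: 11800 / 0.16 → 73750 mm.
Per-layer scan time = 73750 / 5920, so 12.4578 s.
Layer cycle = 12.4578 + 4.72, so 17.1778 s.
1525 layers × 17.1778 s/layer = 26196.145 s, i.e. 7.28 hours.

7.28 hours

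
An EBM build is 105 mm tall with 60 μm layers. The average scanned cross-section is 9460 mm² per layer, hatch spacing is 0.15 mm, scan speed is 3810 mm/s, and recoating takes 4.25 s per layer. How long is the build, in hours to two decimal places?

Layer count = ceil(105 / 0.06) = 1750.
Scan path per layer = 9460 / 0.15, so 63066.7 mm.
Scan time per layer: 63066.7 / 3810 → 16.5529 s.
Layer cycle: 16.5529 + 4.25 → 20.8029 s.
1750 layers × 20.8029 s/layer = 36405.075 s, i.e. 10.11 hours.

10.11 hours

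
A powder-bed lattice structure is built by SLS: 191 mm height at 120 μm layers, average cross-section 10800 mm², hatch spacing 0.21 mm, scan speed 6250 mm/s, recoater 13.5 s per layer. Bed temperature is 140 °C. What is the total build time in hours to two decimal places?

9.61 hours

Layer count = ceil(191 / 0.12) = 1592.
Per-layer scan distance: 10800 / 0.21 → 51428.6 mm.
Per-layer scan time = 51428.6 / 6250 = 8.2286 s.
Layer cycle = 8.2286 + 13.5 = 21.7286 s.
Build time = 1592 × 21.7286 = 34591.9312 s = 9.61 hours.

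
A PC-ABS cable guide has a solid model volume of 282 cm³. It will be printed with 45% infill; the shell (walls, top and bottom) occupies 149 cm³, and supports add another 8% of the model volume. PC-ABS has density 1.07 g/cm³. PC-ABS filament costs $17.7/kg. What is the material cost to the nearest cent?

$4.38

Volume inside the shell = 282 − 149, so 133 cm³.
Infill deposited = 0.45 × 133 = 59.85 cm³.
Support = 0.08 × 282 = 22.56 cm³.
Deposited volume: 149 + 59.85 + 22.56 → 231.41 cm³.
Mass: 231.41 × 1.07 → 247.6087 g.
Cost = 247.6087 g / 1000 × $17.7/kg = $4.38.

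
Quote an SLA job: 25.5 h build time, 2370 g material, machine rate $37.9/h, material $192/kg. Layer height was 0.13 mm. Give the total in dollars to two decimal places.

$1421.49

Machine-time cost = 37.9 × 25.5 = $966.45.
Material cost: 192 × 2370/1000 → $455.04.
Job cost: 966.45 + 455.04 = $1421.49.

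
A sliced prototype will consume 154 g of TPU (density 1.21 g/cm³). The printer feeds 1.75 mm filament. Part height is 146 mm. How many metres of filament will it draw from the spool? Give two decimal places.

52.91 m

Extruded volume: 154/1.21 = 127.2727 cm³ (127272.7 mm³).
Cross-section of 1.75 mm filament: π·(1.75/2)² = 2.4053 mm².
L = V/A = 127272.7/2.4053 = 52913.44 mm → 52.91 m.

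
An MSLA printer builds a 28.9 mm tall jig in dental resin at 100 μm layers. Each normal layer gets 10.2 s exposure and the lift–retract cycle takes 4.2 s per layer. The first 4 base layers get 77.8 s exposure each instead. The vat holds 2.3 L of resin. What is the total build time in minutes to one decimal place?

73.9 minutes

Number of layers: 28.9 / 0.1 → 289 (rounded up).
Bottom layers = 4 × (77.8 + 4.2) = 328 s.
Remaining layers: 285 × (10.2 + 4.2) → 4104 s.
Total = 328 + 4104 = 4432 s = 73.9 minutes.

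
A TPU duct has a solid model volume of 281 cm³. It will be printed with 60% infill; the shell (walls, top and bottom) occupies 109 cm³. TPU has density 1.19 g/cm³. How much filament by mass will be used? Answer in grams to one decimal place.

252.5 g

Volume inside the shell: 281 − 109 → 172 cm³.
Infill deposited = 0.60 × 172, so 103.2 cm³.
Total extruded = 109 + 103.2, so 212.2 cm³.
Mass: 212.2 × 1.19 → 252.518 g.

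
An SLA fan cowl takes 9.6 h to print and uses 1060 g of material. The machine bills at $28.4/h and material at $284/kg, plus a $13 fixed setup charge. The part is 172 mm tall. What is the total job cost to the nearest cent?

$586.68

Machine-time cost = 28.4 × 9.6, so $272.64.
Material cost = 284 × 1060/1000, so $301.04.
Adding setup: 272.64 + 301.04 + 13 → $586.68.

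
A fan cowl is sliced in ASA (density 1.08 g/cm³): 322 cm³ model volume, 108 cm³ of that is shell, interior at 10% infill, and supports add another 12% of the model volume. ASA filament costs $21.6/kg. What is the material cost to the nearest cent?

Infill region: 322 − 108 → 214 cm³.
Infill volume = 0.10 × 214, so 21.4 cm³.
Support = 0.12 × 322, so 38.64 cm³.
Deposited volume = 108 + 21.4 + 38.64 = 168.04 cm³.
Mass = 168.04 × 1.08, so 181.4832 g.
Cost = 181.4832 g / 1000 × $21.6/kg = $3.92.

$3.92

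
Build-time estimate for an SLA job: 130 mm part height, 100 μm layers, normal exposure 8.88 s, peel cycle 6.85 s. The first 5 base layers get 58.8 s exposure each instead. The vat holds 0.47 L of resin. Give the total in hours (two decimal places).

5.75 hours

Number of layers: 130 / 0.1 → 1300 (rounded up).
Bottom layers = 5 × (58.8 + 6.85), so 328.25 s.
Regular layers: 1295 × (8.88 + 6.85) → 20370.35 s.
Sum: 328.25 + 20370.35 = 20698.6 s → 5.75 hours.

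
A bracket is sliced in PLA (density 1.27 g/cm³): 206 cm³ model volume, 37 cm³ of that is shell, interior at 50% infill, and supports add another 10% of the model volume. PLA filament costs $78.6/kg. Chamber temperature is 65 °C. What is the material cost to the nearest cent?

Volume inside the shell = 206 − 37 = 169 cm³.
Deposited infill = 0.50 × 169, so 84.5 cm³.
Support = 0.10 × 206, so 20.6 cm³.
Deposited volume: 37 + 84.5 + 20.6 → 142.1 cm³.
Mass = 142.1 × 1.27 = 180.467 g.
At $78.6/kg: 180.467/1000 × 78.6 = $14.18.

$14.18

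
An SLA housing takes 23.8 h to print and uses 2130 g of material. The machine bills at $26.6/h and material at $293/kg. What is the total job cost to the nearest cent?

Time charge = 26.6 × 23.8, so $633.08.
Material charge = 293 × 2130/1000 = $624.09.
Job cost: 633.08 + 624.09 = $1257.17.

$1257.17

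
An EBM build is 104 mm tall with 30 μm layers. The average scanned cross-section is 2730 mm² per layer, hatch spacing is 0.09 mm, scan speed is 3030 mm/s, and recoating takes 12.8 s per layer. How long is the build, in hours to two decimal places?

21.97 hours

Layers = ⌈104/0.03⌉ = 3467.
Hatch length per layer: 2730 / 0.09 → 30333.3 mm.
Scan time per layer = 30333.3 / 3030 = 10.011 s.
Layer cycle: 10.011 + 12.8 → 22.811 s.
Build time = 3467 × 22.811 = 79085.737 s = 21.97 hours.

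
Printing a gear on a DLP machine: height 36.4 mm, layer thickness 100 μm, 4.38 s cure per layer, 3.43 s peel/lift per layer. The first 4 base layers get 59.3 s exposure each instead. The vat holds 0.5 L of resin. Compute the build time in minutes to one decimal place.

51.0 minutes

Layer count = ceil(36.4 / 0.1) = 364.
Burn-in layers: 4 × (59.3 + 3.43) → 250.92 s.
Regular layers = 360 × (4.38 + 3.43), so 2811.6 s.
Total = 250.92 + 2811.6 = 3062.52 s = 51.0 minutes.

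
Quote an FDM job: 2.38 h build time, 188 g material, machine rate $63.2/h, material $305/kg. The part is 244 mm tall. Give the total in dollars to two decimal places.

Machine-time cost = 63.2 × 2.38 = $150.416.
Feedstock cost = 305 × 188/1000, so $57.34.
Total = 150.416 + 57.34 = 207.756 ≈ $207.76.

$207.76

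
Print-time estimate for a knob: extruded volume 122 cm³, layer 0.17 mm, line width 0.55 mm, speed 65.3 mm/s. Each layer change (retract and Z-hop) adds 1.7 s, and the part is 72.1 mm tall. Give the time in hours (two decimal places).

5.75 hours

Line area: 0.17 × 0.55 → 0.0935 mm².
Path length: 122000 mm³ / 0.0935 mm² → 1304812.8 mm.
Time extruding = 1304812.8 / 65.3 = 19981.8 s.
Layer count = ceil(72.1 / 0.17) = 425.
Non-print overhead = 425 × 1.7, so 722.5 s.
Altogether 19981.8 + 722.5 = 20704.3 s, i.e. 5.75 hours.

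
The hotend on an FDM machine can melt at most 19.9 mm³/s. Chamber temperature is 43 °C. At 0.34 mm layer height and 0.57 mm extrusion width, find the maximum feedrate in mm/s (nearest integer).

103 mm/s

Extrusion cross-section = 0.34 × 0.57 = 0.1938 mm².
v_max = Q/A = 19.9/0.1938 = 102.68 mm/s → 103 mm/s.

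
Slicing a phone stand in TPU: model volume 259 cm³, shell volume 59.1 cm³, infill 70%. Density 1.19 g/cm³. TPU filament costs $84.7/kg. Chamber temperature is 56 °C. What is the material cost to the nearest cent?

Infill region = 259 − 59.1 = 199.9 cm³.
Infill deposited: 0.70 × 199.9 → 139.93 cm³.
Total printed volume: 59.1 + 139.93 → 199.03 cm³.
Mass = 199.03 × 1.19 = 236.8457 g.
At $84.7/kg: 236.8457/1000 × 84.7 = $20.06.

$20.06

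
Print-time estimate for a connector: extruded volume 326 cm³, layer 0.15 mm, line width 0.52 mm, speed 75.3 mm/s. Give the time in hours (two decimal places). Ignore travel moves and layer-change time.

15.42 hours

Line area = 0.15 × 0.52, so 0.078 mm².
Total extruded path = 326000/0.078 = 4179487.2 mm.
Print-move time: 4179487.2 / 75.3 → 55504.5 s.
That's 55504.5 s → 15.42 hours.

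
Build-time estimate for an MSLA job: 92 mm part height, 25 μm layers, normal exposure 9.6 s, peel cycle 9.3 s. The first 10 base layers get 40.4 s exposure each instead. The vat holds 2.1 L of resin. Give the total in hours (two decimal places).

19.41 hours

Layers = ⌈92/0.025⌉ = 3680.
Base layers: 10 × (40.4 + 9.3) → 497 s.
Regular layers = 3670 × (9.6 + 9.3) = 69363 s.
Total = 497 + 69363 = 69860 s = 19.41 hours.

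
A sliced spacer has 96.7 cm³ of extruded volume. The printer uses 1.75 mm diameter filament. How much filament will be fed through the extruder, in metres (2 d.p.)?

Filament cross-section = π × (1.75/2)² = 2.4053 mm².
L = 96700 mm³ / 2.4053 mm² = 40202.89 mm, i.e. 40.20 m.

40.20 m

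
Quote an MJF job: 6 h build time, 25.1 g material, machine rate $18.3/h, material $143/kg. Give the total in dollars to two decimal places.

Time charge: 18.3 × 6 → $109.80.
Material cost: 143 × 25.1/1000 → $3.5893.
Job cost: 109.80 + 3.5893 = 113.3893 ≈ $113.39.

$113.39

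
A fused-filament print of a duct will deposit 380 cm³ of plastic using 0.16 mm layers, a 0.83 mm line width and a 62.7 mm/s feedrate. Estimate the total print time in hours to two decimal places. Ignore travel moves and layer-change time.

12.68 hours

Bead cross-section = 0.16 × 0.83 = 0.1328 mm².
Path length: 380000 mm³ / 0.1328 mm² → 2861445.8 mm.
Print-move time: 2861445.8 / 62.7 → 45637.1 s.
45637.1 s = 12.68 hours.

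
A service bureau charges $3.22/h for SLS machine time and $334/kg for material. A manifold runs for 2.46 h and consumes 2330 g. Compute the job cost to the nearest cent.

$786.14

Machine cost = 3.22 × 2.46, so $7.9212.
Material charge: 334 × 2330/1000 → $778.22.
Job cost: 7.9212 + 778.22 = 786.1412 ≈ $786.14.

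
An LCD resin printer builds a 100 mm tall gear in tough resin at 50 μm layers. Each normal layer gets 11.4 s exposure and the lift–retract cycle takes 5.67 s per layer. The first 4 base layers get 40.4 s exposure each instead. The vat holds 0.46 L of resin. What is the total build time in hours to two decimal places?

Layers = ⌈100/0.05⌉ = 2000.
Bottom layers = 4 × (40.4 + 5.67), so 184.28 s.
Regular layers: 1996 × (11.4 + 5.67) → 34071.72 s.
Sum: 184.28 + 34071.72 = 34256 s → 9.52 hours.

9.52 hours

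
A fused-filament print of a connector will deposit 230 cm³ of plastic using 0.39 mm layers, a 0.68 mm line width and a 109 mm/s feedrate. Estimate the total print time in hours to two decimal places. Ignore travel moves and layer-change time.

Bead cross-section: 0.39 × 0.68 → 0.2652 mm².
Total extruded path = 230000/0.2652 = 867270 mm.
Extrusion time = 867270 / 109, so 7956.6 s.
That's 7956.6 s → 2.21 hours.

2.21 hours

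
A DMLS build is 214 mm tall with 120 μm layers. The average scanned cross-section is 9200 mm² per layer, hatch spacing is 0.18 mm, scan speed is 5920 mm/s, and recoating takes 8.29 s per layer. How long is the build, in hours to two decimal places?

8.39 hours

Number of layers: 214 / 0.12 → 1784 (rounded up).
Per-layer scan distance = 9200 / 0.18 = 51111.1 mm.
Per-layer scan time = 51111.1 / 5920 = 8.6336 s.
Time per layer: 8.6336 + 8.29 → 16.9236 s.
Total: 1784 × 16.9236 s = 30191.7024 s → 8.39 hours.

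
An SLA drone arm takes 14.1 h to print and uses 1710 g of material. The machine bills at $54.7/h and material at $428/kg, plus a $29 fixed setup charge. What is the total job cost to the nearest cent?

$1532.15

Time charge: 54.7 × 14.1 → $771.27.
Material charge: 428 × 1710/1000 → $731.88.
Adding setup: 771.27 + 731.88 + 29 → $1532.15.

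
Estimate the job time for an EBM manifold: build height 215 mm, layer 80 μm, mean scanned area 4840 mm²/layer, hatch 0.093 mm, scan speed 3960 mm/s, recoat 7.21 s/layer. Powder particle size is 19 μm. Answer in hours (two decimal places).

15.20 hours

Number of layers: 215 / 0.08 → 2688 (rounded up).
Scan path per layer = 4840 / 0.093, so 52043 mm.
Per-layer scan time = 52043 / 3960, so 13.1422 s.
Time per layer = 13.1422 + 7.21 = 20.3522 s.
Build time = 2688 × 20.3522 = 54706.7136 s = 15.20 hours.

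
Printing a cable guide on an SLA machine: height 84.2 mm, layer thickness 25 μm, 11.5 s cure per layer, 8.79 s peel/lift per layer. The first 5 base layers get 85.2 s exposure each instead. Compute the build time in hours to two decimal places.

Layer count = ceil(84.2 / 0.025) = 3368.
Bottom layers = 5 × (85.2 + 8.79), so 469.95 s.
Regular layers = 3363 × (11.5 + 8.79) = 68235.27 s.
Sum: 469.95 + 68235.27 = 68705.22 s → 19.08 hours.

19.08 hours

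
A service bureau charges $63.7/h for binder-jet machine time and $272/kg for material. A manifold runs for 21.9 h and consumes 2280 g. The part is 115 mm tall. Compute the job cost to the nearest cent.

$2015.19

Machine cost = 63.7 × 21.9 = $1395.03.
Feedstock cost = 272 × 2280/1000, so $620.16.
Job cost: 1395.03 + 620.16 = $2015.19.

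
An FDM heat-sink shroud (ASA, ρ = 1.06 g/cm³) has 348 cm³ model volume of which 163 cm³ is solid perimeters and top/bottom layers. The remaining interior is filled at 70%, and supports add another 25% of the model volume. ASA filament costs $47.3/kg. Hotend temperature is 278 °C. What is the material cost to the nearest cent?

Interior volume = 348 − 163 = 185 cm³.
Infill volume = 0.70 × 185 = 129.5 cm³.
Support = 0.25 × 348 = 87 cm³.
Total printed volume: 163 + 129.5 + 87 → 379.5 cm³.
Mass = 379.5 × 1.06, so 402.27 g.
Cost = 402.27 g / 1000 × $47.3/kg = $19.03.

$19.03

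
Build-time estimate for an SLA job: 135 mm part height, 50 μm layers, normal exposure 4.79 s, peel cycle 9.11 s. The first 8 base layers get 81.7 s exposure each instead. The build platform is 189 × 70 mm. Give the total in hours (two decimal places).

Layers = ⌈135/0.05⌉ = 2700.
Burn-in layers: 8 × (81.7 + 9.11) → 726.48 s.
Normal layers: 2692 × (4.79 + 9.11) → 37418.8 s.
Total = 726.48 + 37418.8 = 38145.28 s = 10.60 hours.

10.60 hours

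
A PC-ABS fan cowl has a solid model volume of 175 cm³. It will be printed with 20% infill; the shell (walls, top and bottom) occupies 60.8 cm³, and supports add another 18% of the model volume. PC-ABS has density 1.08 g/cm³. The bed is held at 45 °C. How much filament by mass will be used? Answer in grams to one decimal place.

Volume inside the shell = 175 − 60.8, so 114.2 cm³.
Infill volume: 0.20 × 114.2 → 22.84 cm³.
Support: 0.18 × 175 → 31.5 cm³.
Total extruded = 60.8 + 22.84 + 31.5, so 115.14 cm³.
Mass = 115.14 × 1.08, so 124.3512 g.

124.4 g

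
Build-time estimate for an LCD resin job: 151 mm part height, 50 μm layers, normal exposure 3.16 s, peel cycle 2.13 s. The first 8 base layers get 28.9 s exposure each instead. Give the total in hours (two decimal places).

4.49 hours

Number of layers: 151 / 0.05 → 3020 (rounded up).
Base layers: 8 × (28.9 + 2.13) → 248.24 s.
Normal layers = 3012 × (3.16 + 2.13) = 15933.48 s.
Total = 248.24 + 15933.48 = 16181.72 s = 4.49 hours.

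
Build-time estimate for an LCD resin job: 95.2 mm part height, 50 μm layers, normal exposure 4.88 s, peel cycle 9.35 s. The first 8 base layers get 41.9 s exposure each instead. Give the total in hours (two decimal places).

Layer count = ceil(95.2 / 0.05) = 1904.
Burn-in layers: 8 × (41.9 + 9.35) → 410 s.
Regular layers = 1896 × (4.88 + 9.35), so 26980.08 s.
Sum: 410 + 26980.08 = 27390.08 s → 7.61 hours.

7.61 hours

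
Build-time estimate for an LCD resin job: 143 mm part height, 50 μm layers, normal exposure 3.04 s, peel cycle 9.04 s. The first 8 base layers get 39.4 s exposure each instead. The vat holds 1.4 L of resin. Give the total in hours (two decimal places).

Layers = ⌈143/0.05⌉ = 2860.
Burn-in layers = 8 × (39.4 + 9.04), so 387.52 s.
Remaining layers = 2852 × (3.04 + 9.04), so 34452.16 s.
Total = 387.52 + 34452.16 = 34839.68 s = 9.68 hours.

9.68 hours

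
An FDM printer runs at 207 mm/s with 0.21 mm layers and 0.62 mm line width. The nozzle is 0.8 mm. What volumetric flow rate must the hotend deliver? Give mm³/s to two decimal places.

Extrusion cross-section = 0.21 × 0.62 = 0.1302 mm².
Q = v·A = 207 × 0.1302 = 26.95 mm³/s.

26.95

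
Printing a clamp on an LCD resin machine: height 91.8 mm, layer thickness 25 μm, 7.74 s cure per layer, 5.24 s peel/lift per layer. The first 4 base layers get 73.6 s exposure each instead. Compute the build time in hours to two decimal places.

13.31 hours

Layers = ⌈91.8/0.025⌉ = 3672.
Base layers: 4 × (73.6 + 5.24) → 315.36 s.
Remaining layers: 3668 × (7.74 + 5.24) → 47610.64 s.
Sum: 315.36 + 47610.64 = 47926 s → 13.31 hours.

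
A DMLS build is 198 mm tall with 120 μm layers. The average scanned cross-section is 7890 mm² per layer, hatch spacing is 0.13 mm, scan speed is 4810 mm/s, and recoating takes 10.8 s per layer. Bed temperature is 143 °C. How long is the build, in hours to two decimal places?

Layer count = ceil(198 / 0.12) = 1650.
Hatch length per layer = 7890 / 0.13 = 60692.3 mm.
Laser time per layer: 60692.3 / 4810 → 12.6179 s.
Time per layer = 12.6179 + 10.8, so 23.4179 s.
Build time = 1650 × 23.4179 = 38639.535 s = 10.73 hours.

10.73 hours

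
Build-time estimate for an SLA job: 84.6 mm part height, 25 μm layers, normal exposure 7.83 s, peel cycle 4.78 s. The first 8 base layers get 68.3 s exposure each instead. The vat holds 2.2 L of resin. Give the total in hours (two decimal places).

11.99 hours

Layers = ⌈84.6/0.025⌉ = 3384.
Burn-in layers = 8 × (68.3 + 4.78) = 584.64 s.
Normal layers: 3376 × (7.83 + 4.78) → 42571.36 s.
Total = 584.64 + 42571.36 = 43156 s = 11.99 hours.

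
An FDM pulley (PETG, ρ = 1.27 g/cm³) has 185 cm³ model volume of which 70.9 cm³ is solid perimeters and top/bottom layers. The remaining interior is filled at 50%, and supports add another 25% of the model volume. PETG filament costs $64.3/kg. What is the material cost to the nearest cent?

$14.23

Interior volume = 185 − 70.9, so 114.1 cm³.
Infill deposited = 0.50 × 114.1 = 57.05 cm³.
Support = 0.25 × 185, so 46.25 cm³.
Total extruded = 70.9 + 57.05 + 46.25, so 174.2 cm³.
Mass = 174.2 × 1.27, so 221.234 g.
At $64.3/kg: 221.234/1000 × 64.3 = $14.23.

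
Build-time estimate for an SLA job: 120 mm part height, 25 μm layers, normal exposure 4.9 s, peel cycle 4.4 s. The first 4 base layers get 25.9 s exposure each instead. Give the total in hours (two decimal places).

Layers = ⌈120/0.025⌉ = 4800.
Base layers = 4 × (25.9 + 4.4) = 121.2 s.
Regular layers = 4796 × (4.9 + 4.4) = 44602.8 s.
Total = 121.2 + 44602.8 = 44724 s = 12.42 hours.

12.42 hours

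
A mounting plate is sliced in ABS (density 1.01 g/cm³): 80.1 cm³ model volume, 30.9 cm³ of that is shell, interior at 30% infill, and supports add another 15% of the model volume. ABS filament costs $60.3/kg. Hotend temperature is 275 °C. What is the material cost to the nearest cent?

$3.51

Infill region = 80.1 − 30.9, so 49.2 cm³.
Infill volume: 0.30 × 49.2 → 14.76 cm³.
Support = 0.15 × 80.1 = 12.015 cm³.
Total printed volume = 30.9 + 14.76 + 12.015, so 57.675 cm³.
Mass = 57.675 × 1.01 = 58.25175 g.
At $60.3/kg: 58.25175/1000 × 60.3 = $3.51.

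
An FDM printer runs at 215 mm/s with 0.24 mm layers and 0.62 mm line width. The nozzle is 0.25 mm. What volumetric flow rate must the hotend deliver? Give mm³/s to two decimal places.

31.99

A = 0.24 × 0.62, so 0.1488 mm².
Volumetric flow = 215 × 0.1488 = 31.99 mm³/s.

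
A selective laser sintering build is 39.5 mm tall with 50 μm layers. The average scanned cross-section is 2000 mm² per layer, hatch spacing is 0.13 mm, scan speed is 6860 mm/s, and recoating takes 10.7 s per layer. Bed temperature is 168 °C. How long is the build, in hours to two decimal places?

Layer count = ceil(39.5 / 0.05) = 790.
Per-layer scan distance = 2000 / 0.13, so 15384.6 mm.
Scan time per layer = 15384.6 / 6860 = 2.2427 s.
Layer cycle = 2.2427 + 10.7, so 12.9427 s.
790 layers × 12.9427 s/layer = 10224.733 s, i.e. 2.84 hours.

2.84 hours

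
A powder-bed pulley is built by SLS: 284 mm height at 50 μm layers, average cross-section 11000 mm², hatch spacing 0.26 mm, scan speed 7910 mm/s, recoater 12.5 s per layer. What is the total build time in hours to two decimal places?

28.16 hours

Number of layers: 284 / 0.05 → 5680 (rounded up).
Hatch length per layer = 11000 / 0.26, so 42307.7 mm.
Laser time per layer = 42307.7 / 7910, so 5.3486 s.
Layer cycle = 5.3486 + 12.5, so 17.8486 s.
Build time = 5680 × 17.8486 = 101380.048 s = 28.16 hours.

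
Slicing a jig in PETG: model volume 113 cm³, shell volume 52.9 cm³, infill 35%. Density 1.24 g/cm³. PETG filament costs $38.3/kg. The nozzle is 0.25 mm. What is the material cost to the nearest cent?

Volume inside the shell = 113 − 52.9 = 60.1 cm³.
Infill deposited = 0.35 × 60.1 = 21.035 cm³.
Total printed volume: 52.9 + 21.035 → 73.935 cm³.
Mass = 73.935 × 1.24, so 91.6794 g.
At $38.3/kg: 91.6794/1000 × 38.3 = $3.51.

$3.51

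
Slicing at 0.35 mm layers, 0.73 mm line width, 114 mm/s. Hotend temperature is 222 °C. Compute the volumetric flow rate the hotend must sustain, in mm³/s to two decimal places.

Bead cross-section = 0.35 × 0.73 = 0.2555 mm².
Volumetric flow = 114 × 0.2555 = 29.13 mm³/s.

29.13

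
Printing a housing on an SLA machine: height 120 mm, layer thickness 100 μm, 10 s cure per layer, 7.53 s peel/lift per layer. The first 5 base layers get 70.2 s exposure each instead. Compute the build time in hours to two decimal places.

Number of layers: 120 / 0.1 → 1200 (rounded up).
Burn-in layers: 5 × (70.2 + 7.53) → 388.65 s.
Regular layers = 1195 × (10 + 7.53) = 20948.35 s.
Sum: 388.65 + 20948.35 = 21337 s → 5.93 hours.

5.93 hours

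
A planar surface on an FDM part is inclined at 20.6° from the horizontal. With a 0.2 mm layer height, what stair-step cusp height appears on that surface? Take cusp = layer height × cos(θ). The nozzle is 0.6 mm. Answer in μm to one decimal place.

cos(20.6°) = 0.9361, so cusp = 0.2 × 0.9361 = 0.18722 mm → 187.2 μm.

187.2 μm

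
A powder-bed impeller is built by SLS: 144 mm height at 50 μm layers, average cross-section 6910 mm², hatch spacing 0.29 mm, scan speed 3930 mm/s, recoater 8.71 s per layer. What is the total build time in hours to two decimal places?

11.82 hours

Layer count = ceil(144 / 0.05) = 2880.
Per-layer scan distance = 6910 / 0.29 = 23827.6 mm.
Scan time per layer = 23827.6 / 3930 = 6.063 s.
Per-layer time = 6.063 + 8.71, so 14.773 s.
Total: 2880 × 14.773 s = 42546.24 s → 11.82 hours.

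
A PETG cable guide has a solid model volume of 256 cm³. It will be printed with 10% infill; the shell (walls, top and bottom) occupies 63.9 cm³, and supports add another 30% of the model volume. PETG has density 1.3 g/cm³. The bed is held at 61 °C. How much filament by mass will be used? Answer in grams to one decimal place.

Interior volume = 256 − 63.9, so 192.1 cm³.
Infill deposited = 0.10 × 192.1, so 19.21 cm³.
Support = 0.30 × 256, so 76.8 cm³.
Total extruded = 63.9 + 19.21 + 76.8, so 159.91 cm³.
Mass: 159.91 × 1.3 → 207.883 g.

207.9 g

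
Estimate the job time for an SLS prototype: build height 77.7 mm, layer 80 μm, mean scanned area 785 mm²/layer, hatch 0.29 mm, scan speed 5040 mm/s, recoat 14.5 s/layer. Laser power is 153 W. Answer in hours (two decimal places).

Layers = ⌈77.7/0.08⌉ = 972.
Scan path per layer: 785 / 0.29 → 2706.9 mm.
Laser time per layer: 2706.9 / 5040 → 0.5371 s.
Per-layer time = 0.5371 + 14.5 = 15.0371 s.
972 layers × 15.0371 s/layer = 14616.0612 s, i.e. 4.06 hours.

4.06 hours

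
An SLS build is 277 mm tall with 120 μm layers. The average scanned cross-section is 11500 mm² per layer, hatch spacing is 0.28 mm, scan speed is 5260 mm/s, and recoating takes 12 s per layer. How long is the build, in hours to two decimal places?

12.70 hours

Layer count = ceil(277 / 0.12) = 2309.
Hatch length per layer = 11500 / 0.28 = 41071.4 mm.
Per-layer scan time = 41071.4 / 5260 = 7.8083 s.
Layer cycle: 7.8083 + 12 → 19.8083 s.
2309 layers × 19.8083 s/layer = 45737.3647 s, i.e. 12.70 hours.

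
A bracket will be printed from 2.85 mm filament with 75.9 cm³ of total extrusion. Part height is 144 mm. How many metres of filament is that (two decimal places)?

Filament cross-section = π × (2.85/2)² = 6.3794 mm².
Length = 75.9 cm³ / 6.3794 mm² = 75900 / 6.3794 = 11897.67 mm = 11.90 m.

11.90 m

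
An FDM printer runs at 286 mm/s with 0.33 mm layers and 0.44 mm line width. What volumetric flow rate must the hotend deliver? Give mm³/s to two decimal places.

A = 0.33 × 0.44, so 0.1452 mm².
Q = v·A = 286 × 0.1452 = 41.53 mm³/s.

41.53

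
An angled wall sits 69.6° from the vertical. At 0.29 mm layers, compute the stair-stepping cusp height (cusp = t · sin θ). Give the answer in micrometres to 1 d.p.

h_c = t·sin θ = 0.29 × 0.9373 = 0.271817 mm (271.8 μm).

271.8 μm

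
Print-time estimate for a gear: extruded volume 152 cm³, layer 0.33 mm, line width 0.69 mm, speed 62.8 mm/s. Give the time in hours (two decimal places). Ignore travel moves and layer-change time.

2.95 hours

Bead cross-section = 0.33 × 0.69, so 0.2277 mm².
Path length: 152000 mm³ / 0.2277 mm² → 667545 mm.
Time extruding: 667545 / 62.8 → 10629.7 s.
Converting: 10629.7 s = 2.95 hours.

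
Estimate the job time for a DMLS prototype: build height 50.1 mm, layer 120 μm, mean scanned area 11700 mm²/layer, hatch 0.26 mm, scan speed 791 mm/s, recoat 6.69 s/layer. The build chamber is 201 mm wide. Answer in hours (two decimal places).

Number of layers: 50.1 / 0.12 → 418 (rounded up).
Per-layer scan distance: 11700 / 0.26 → 45000 mm.
Laser time per layer: 45000 / 791 → 56.89 s.
Per-layer time = 56.89 + 6.69, so 63.58 s.
Build time = 418 × 63.58 = 26576.44 s = 7.38 hours.

7.38 hours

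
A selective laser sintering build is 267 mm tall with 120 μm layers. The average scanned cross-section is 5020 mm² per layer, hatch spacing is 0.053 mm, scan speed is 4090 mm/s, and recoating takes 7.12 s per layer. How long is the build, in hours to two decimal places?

18.71 hours

Layers = ⌈267/0.12⌉ = 2225.
Scan path per layer: 5020 / 0.053 → 94717 mm.
Scan time per layer: 94717 / 4090 → 23.1582 s.
Per-layer time = 23.1582 + 7.12 = 30.2782 s.
Total: 2225 × 30.2782 s = 67368.995 s → 18.71 hours.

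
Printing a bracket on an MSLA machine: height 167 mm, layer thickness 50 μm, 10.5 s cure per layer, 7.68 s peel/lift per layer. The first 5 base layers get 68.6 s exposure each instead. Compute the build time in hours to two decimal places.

16.95 hours

Layer count = ceil(167 / 0.05) = 3340.
Bottom layers = 5 × (68.6 + 7.68), so 381.4 s.
Regular layers: 3335 × (10.5 + 7.68) → 60630.3 s.
Total = 381.4 + 60630.3 = 61011.7 s = 16.95 hours.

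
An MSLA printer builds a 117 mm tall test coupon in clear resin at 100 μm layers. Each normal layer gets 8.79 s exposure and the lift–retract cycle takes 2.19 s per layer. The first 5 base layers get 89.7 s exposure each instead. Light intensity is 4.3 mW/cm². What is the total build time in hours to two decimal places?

3.68 hours

Layer count = ceil(117 / 0.1) = 1170.
Burn-in layers = 5 × (89.7 + 2.19), so 459.45 s.
Remaining layers = 1165 × (8.79 + 2.19) = 12791.7 s.
Sum: 459.45 + 12791.7 = 13251.15 s → 3.68 hours.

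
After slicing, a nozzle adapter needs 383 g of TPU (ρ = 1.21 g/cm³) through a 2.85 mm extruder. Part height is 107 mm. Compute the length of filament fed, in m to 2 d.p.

Volume = 383 g / 1.21 g·cm⁻³ = 316.5289 cm³ = 316528.9 mm³.
Filament cross-section = π × (2.85/2)² = 6.3794 mm².
Length = 316528.9 / 6.3794 = 49617.35 mm = 49.62 m.

49.62 m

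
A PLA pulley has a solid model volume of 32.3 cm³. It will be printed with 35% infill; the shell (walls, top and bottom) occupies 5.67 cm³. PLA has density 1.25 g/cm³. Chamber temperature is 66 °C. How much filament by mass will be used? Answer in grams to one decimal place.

18.7 g

Infill region = 32.3 − 5.67, so 26.63 cm³.
Infill deposited = 0.35 × 26.63, so 9.3205 cm³.
Deposited volume = 5.67 + 9.3205, so 14.9905 cm³.
Mass = 14.9905 × 1.25 = 18.738125 g.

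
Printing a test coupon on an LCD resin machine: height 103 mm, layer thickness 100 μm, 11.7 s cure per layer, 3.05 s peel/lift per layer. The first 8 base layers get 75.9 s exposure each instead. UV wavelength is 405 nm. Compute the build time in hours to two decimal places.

4.36 hours

Layers = ⌈103/0.1⌉ = 1030.
Burn-in layers = 8 × (75.9 + 3.05), so 631.6 s.
Normal layers = 1022 × (11.7 + 3.05), so 15074.5 s.
Sum: 631.6 + 15074.5 = 15706.1 s → 4.36 hours.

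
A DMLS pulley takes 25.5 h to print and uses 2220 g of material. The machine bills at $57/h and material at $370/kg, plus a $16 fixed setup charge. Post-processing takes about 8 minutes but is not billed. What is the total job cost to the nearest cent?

$2290.90

Time charge = 57 × 25.5, so $1453.50.
Feedstock cost: 370 × 2220/1000 → $821.40.
Total = 1453.50 + 821.40 + 16 = $2290.90.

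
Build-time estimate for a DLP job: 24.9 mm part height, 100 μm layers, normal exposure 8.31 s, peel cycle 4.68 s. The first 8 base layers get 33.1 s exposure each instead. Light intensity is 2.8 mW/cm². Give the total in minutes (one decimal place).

Layers = ⌈24.9/0.1⌉ = 249.
Base layers = 8 × (33.1 + 4.68), so 302.24 s.
Normal layers = 241 × (8.31 + 4.68), so 3130.59 s.
Sum: 302.24 + 3130.59 = 3432.83 s → 57.2 minutes.

57.2 minutes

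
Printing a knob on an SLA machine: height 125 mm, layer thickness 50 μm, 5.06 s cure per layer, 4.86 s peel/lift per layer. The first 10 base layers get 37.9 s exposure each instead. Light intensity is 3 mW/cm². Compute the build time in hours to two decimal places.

6.98 hours

Layer count = ceil(125 / 0.05) = 2500.
Burn-in layers = 10 × (37.9 + 4.86), so 427.6 s.
Remaining layers = 2490 × (5.06 + 4.86), so 24700.8 s.
Total = 427.6 + 24700.8 = 25128.4 s = 6.98 hours.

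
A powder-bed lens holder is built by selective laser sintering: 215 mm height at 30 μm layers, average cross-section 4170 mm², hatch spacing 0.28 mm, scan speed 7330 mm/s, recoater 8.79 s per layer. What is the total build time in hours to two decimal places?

21.54 hours

Layer count = ceil(215 / 0.03) = 7167.
Scan path per layer = 4170 / 0.28 = 14892.9 mm.
Per-layer scan time = 14892.9 / 7330 = 2.0318 s.
Layer cycle = 2.0318 + 8.79, so 10.8218 s.
Total: 7167 × 10.8218 s = 77559.8406 s → 21.54 hours.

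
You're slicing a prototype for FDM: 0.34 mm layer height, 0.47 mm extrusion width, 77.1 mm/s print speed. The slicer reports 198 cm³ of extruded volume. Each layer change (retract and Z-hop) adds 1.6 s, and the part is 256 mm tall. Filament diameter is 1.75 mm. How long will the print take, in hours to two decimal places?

4.80 hours

Line area = 0.34 × 0.47, so 0.1598 mm².
Toolpath length = 198 cm³ / 0.1598 mm² = 198000 / 0.1598 = 1239048.8 mm.
Print-move time = 1239048.8 / 77.1 = 16070.7 s.
Number of layers: 256 / 0.34 → 753 (rounded up).
Layer-change overhead = 753 × 1.6 = 1204.8 s.
Total = 16070.7 + 1204.8 = 17275.5 s = 4.80 hours.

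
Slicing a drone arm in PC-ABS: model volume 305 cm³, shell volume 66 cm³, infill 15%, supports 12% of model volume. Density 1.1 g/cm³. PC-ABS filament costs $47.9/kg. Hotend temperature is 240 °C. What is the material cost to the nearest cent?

$7.29

Interior volume = 305 − 66, so 239 cm³.
Infill deposited: 0.15 × 239 → 35.85 cm³.
Support = 0.12 × 305 = 36.6 cm³.
Total extruded: 66 + 35.85 + 36.6 → 138.45 cm³.
Mass = 138.45 × 1.1 = 152.295 g.
At $47.9/kg: 152.295/1000 × 47.9 = $7.29.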